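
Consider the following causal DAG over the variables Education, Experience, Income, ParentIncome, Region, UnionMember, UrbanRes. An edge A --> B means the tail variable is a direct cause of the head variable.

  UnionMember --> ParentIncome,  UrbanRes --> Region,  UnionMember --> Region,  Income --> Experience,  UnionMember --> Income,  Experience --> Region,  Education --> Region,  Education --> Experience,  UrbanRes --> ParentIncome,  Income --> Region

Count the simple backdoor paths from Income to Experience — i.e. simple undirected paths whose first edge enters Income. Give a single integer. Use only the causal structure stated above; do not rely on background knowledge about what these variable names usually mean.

A backdoor path from Income to Experience is any simple undirected path whose first edge points into Income (i.e. leaves Income via a parent).
Parents of Income: {UnionMember}.
Enumerating:
  P1: Income <- UnionMember -> ParentIncome <- UrbanRes -> Region <- Education -> Experience
  P2: Income <- UnionMember -> ParentIncome <- UrbanRes -> Region <- Experience
  P3: Income <- UnionMember -> Region <- Education -> Experience
  P4: Income <- UnionMember -> Region <- Experience
That exhausts the simple backdoor paths. Count: 4.

4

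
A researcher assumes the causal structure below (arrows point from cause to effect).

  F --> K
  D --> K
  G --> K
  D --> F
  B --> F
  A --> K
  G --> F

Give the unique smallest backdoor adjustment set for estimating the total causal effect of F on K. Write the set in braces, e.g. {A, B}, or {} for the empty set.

{D, G}

Variables eligible for adjustment (non-descendants of F, excluding F and K): {A, B, D, G}.
Backdoor paths from F to K:
  P1: F <- G -> K
  P2: F <- D -> K
The empty set is not sufficient: P1 (F <- G -> K) has no collider blocking it and no conditioned non-collider, so it is open.
Try {D, G}:
  P1: blocked at fork node G ∈ conditioning set.
  P2: blocked at fork node D ∈ conditioning set.
{D, G} contains no descendant of F and blocks every backdoor path.
Every element of {D, G} is needed (dropping D leaves P2 open; dropping G leaves P1 open), so no proper subset is valid.
Among all size-2 subsets of the eligible variables, only {D, G} blocks every backdoor path, so it is the unique smallest valid adjustment set.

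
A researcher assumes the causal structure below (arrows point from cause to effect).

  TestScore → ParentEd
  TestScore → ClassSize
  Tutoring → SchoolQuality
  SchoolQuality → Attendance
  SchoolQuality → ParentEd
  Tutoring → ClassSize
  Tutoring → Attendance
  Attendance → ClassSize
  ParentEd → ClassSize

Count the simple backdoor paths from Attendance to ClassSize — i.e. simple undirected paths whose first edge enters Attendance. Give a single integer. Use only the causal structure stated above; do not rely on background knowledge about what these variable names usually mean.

A backdoor path from Attendance to ClassSize is any simple undirected path whose first edge points into Attendance (i.e. leaves Attendance via a parent).
Parents of Attendance: {SchoolQuality, Tutoring}.
Enumerating:
  P1: Attendance <- Tutoring -> SchoolQuality -> ParentEd <- TestScore -> ClassSize
  P2: Attendance <- Tutoring -> SchoolQuality -> ParentEd -> ClassSize
  P3: Attendance <- Tutoring -> ClassSize
  P4: Attendance <- SchoolQuality <- Tutoring -> ClassSize
  P5: Attendance <- SchoolQuality -> ParentEd <- TestScore -> ClassSize
  P6: Attendance <- SchoolQuality -> ParentEd -> ClassSize
That exhausts the simple backdoor paths. Count: 6.

6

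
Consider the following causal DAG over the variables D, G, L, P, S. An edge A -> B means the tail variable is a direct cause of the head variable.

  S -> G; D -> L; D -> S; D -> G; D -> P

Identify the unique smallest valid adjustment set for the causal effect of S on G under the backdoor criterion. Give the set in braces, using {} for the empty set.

{D}

Variables eligible for adjustment (non-descendants of S, excluding S and G): {D, L, P}.
Backdoor paths from S to G:
  P1: S <- D -> G
The empty set is not sufficient: P1 (S <- D -> G) has no collider blocking it and no conditioned non-collider, so it is open.
Try {D}:
  P1: blocked at fork node D ∈ conditioning set.
{D} contains no descendant of S and blocks every backdoor path.
No other singleton works — e.g. {L} leaves P1 open — so {D} is the unique smallest valid adjustment set.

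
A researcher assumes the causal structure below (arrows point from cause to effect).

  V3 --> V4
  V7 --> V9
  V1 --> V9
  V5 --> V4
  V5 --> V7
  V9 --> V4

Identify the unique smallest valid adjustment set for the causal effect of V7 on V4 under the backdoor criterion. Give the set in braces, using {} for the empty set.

{V5}

Variables eligible for adjustment (non-descendants of V7, excluding V7 and V4): {V1, V3, V5}.
Backdoor paths from V7 to V4:
  P1: V7 <- V5 -> V4
The empty set is not sufficient: P1 (V7 <- V5 -> V4) has no collider blocking it and no conditioned non-collider, so it is open.
Try {V5}:
  P1: blocked at fork node V5 ∈ conditioning set.
{V5} contains no descendant of V7 and blocks every backdoor path.
No other singleton works — e.g. {V3} leaves P1 open — so {V5} is the unique smallest valid adjustment set.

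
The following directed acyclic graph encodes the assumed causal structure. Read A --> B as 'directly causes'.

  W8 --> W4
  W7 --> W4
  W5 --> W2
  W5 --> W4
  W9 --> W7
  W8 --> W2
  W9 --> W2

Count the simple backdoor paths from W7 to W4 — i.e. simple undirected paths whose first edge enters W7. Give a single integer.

2

A backdoor path from W7 to W4 is any simple undirected path whose first edge points into W7 (i.e. leaves W7 via a parent).
Parents of W7: {W9}.
Enumerating:
  P1: W7 <- W9 -> W2 <- W5 -> W4
  P2: W7 <- W9 -> W2 <- W8 -> W4
That exhausts the simple backdoor paths. Count: 2.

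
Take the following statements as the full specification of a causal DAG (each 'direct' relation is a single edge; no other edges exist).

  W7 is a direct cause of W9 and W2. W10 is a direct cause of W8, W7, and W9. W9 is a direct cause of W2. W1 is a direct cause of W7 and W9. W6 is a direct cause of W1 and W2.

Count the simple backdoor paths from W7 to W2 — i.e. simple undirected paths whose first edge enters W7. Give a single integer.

A backdoor path from W7 to W2 is any simple undirected path whose first edge points into W7 (i.e. leaves W7 via a parent).
Parents of W7: {W1, W10}.
Enumerating:
  P1: W7 <- W10 -> W9 <- W1 <- W6 -> W2
  P2: W7 <- W10 -> W9 -> W2
  P3: W7 <- W1 <- W6 -> W2
  P4: W7 <- W1 -> W9 -> W2
That exhausts the simple backdoor paths. Count: 4.

4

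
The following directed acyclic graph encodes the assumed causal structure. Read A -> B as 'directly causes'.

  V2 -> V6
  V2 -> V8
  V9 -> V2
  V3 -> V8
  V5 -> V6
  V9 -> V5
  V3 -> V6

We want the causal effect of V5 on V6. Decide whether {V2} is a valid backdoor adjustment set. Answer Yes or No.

Yes

Backdoor paths from V5 to V6 (paths whose first edge points into V5):
  P1: V5 <- V9 -> V2 -> V8 <- V3 -> V6
  P2: V5 <- V9 -> V2 -> V6
Condition 1 (no descendant of V5 in the set): holds — descendants of V5 are {V6}; none are in {V2}.
Condition 2 (every backdoor path blocked by {V2}):
  P1: blocked at chain node V2 ∈ conditioning set.
  P2: blocked at chain node V2 ∈ conditioning set.
{V2} satisfies the backdoor criterion.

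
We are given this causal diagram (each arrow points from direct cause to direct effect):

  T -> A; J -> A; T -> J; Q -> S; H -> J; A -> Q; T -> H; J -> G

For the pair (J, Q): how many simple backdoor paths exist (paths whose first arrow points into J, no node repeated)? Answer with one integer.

A backdoor path from J to Q is any simple undirected path whose first edge points into J (i.e. leaves J via a parent).
Parents of J: {H, T}.
Enumerating:
  P1: J <- T -> A -> Q
  P2: J <- H <- T -> A -> Q
That exhausts the simple backdoor paths. Count: 2.

2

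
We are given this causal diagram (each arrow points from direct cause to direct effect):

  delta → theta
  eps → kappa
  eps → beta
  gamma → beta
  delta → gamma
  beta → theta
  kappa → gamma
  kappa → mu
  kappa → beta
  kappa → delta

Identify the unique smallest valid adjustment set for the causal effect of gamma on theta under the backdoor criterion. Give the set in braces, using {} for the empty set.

{delta, kappa}

Variables eligible for adjustment (non-descendants of gamma, excluding gamma and theta): {delta, eps, kappa, mu}.
Backdoor paths from gamma to theta:
  P1: gamma <- kappa <- eps -> beta -> theta
  P2: gamma <- kappa -> delta -> theta
  P3: gamma <- kappa -> beta -> theta
  P4: gamma <- delta <- kappa <- eps -> beta -> theta
  P5: gamma <- delta <- kappa -> beta -> theta
  P6: gamma <- delta -> theta
The empty set is not sufficient: P1 (gamma <- kappa <- eps -> beta -> theta) has no collider blocking it and no conditioned non-collider, so it is open.
Try {delta, kappa}:
  P1: blocked at chain node kappa ∈ conditioning set.
  P2: blocked at fork node kappa ∈ conditioning set.
  P3: blocked at fork node kappa ∈ conditioning set.
  P4: blocked at chain node delta ∈ conditioning set.
  P5: blocked at chain node delta ∈ conditioning set.
  P6: blocked at fork node delta ∈ conditioning set.
{delta, kappa} contains no descendant of gamma and blocks every backdoor path.
Every element of {delta, kappa} is needed (dropping delta leaves P6 open; dropping kappa leaves P1 open), so no proper subset is valid.
Among all size-2 subsets of the eligible variables, only {delta, kappa} blocks every backdoor path, so it is the unique smallest valid adjustment set.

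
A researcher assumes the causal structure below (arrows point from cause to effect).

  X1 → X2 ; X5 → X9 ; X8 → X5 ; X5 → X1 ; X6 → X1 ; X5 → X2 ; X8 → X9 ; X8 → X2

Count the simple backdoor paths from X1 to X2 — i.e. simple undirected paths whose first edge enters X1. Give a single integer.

A backdoor path from X1 to X2 is any simple undirected path whose first edge points into X1 (i.e. leaves X1 via a parent).
Parents of X1: {X5, X6}.
Enumerating:
  P1: X1 <- X5 <- X8 -> X2
  P2: X1 <- X5 -> X2
  P3: X1 <- X5 -> X9 <- X8 -> X2
That exhausts the simple backdoor paths. Count: 3.

3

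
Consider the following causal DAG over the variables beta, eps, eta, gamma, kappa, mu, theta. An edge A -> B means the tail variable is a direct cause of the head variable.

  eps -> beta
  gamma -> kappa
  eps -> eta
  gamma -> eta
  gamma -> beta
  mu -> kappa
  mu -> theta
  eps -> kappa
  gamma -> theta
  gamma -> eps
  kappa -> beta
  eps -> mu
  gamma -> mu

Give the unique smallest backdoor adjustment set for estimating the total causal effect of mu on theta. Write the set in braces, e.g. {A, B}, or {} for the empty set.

{gamma}

Variables eligible for adjustment (non-descendants of mu, excluding mu and theta): {eps, eta, gamma}.
Backdoor paths from mu to theta:
  P1: mu <- gamma -> theta
  P2: mu <- eps <- gamma -> theta
  P3: mu <- eps -> eta <- gamma -> theta
  P4: mu <- eps -> kappa <- gamma -> theta
  P5: mu <- eps -> kappa -> beta <- gamma -> theta
  P6: mu <- eps -> beta <- gamma -> theta
  P7: mu <- eps -> beta <- kappa <- gamma -> theta
The empty set is not sufficient: P1 (mu <- gamma -> theta) has no collider blocking it and no conditioned non-collider, so it is open.
Try {gamma}:
  P1: blocked at fork node gamma ∈ conditioning set.
  P2: blocked at fork node gamma ∈ conditioning set.
  P3: blocked at collider eta (neither it nor any descendant is in the conditioning set).
  P4: blocked at collider kappa (neither it nor any descendant is in the conditioning set).
  P5: blocked at collider beta (neither it nor any descendant is in the conditioning set).
  P6: blocked at collider beta (neither it nor any descendant is in the conditioning set).
  P7: blocked at collider beta (neither it nor any descendant is in the conditioning set).
{gamma} contains no descendant of mu and blocks every backdoor path.
No other singleton works — e.g. {eps} leaves P1 open — so {gamma} is the unique smallest valid adjustment set.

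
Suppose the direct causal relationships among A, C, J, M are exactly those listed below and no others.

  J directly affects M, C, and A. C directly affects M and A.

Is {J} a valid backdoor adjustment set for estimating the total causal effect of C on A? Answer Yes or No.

Yes

Backdoor paths from C to A (paths whose first edge points into C):
  P1: C <- J -> A
Condition 1 (no descendant of C in the set): holds — descendants of C are {A, M}; none are in {J}.
Condition 2 (every backdoor path blocked by {J}):
  P1: blocked at fork node J ∈ conditioning set.
{J} satisfies the backdoor criterion.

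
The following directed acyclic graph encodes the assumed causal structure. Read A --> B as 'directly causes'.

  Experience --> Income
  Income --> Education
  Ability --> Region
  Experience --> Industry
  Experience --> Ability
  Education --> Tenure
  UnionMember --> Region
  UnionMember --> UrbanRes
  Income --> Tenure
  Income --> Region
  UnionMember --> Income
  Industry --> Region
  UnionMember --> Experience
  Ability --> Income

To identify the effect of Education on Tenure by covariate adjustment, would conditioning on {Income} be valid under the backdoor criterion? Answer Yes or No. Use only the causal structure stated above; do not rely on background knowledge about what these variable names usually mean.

Backdoor paths from Education to Tenure (paths whose first edge points into Education):
  P1: Education <- Income -> Tenure
Condition 1 (no descendant of Education in the set): holds — descendants of Education are {Tenure}; none are in {Income}.
Condition 2 (every backdoor path blocked by {Income}):
  P1: blocked at fork node Income ∈ conditioning set.
{Income} satisfies the backdoor criterion.

Yes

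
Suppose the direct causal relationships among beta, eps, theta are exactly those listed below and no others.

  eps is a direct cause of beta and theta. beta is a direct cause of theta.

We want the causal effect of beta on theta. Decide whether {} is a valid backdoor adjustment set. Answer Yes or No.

No

Backdoor paths from beta to theta (paths whose first edge points into beta):
  P1: beta <- eps -> theta
Condition 1 (no descendant of beta in the set): holds — descendants of beta are {theta}; none are in {}.
Condition 2 (every backdoor path blocked by {}):
  P1: open — no interior node is in the conditioning set.
{} does not satisfy the backdoor criterion.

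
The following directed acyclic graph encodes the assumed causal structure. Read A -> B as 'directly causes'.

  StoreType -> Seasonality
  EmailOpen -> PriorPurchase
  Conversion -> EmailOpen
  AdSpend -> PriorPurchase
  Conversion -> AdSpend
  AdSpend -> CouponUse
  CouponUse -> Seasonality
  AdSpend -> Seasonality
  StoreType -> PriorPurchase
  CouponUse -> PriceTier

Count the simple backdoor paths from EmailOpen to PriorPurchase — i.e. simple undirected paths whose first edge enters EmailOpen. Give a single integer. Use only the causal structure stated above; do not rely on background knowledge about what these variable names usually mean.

A backdoor path from EmailOpen to PriorPurchase is any simple undirected path whose first edge points into EmailOpen (i.e. leaves EmailOpen via a parent).
Parents of EmailOpen: {Conversion}.
Enumerating:
  P1: EmailOpen <- Conversion -> AdSpend -> CouponUse -> Seasonality <- StoreType -> PriorPurchase
  P2: EmailOpen <- Conversion -> AdSpend -> Seasonality <- StoreType -> PriorPurchase
  P3: EmailOpen <- Conversion -> AdSpend -> PriorPurchase
That exhausts the simple backdoor paths. Count: 3.

3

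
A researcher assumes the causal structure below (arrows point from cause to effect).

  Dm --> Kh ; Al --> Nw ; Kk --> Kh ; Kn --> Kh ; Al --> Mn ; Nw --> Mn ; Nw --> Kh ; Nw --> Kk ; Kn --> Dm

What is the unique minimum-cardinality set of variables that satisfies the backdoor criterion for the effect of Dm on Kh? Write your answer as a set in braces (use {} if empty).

{Kn}

Variables eligible for adjustment (non-descendants of Dm, excluding Dm and Kh): {Al, Kk, Kn, Mn, Nw}.
Backdoor paths from Dm to Kh:
  P1: Dm <- Kn -> Kh
The empty set is not sufficient: P1 (Dm <- Kn -> Kh) has no collider blocking it and no conditioned non-collider, so it is open.
Try {Kn}:
  P1: blocked at fork node Kn ∈ conditioning set.
{Kn} contains no descendant of Dm and blocks every backdoor path.
No other singleton works — e.g. {Al} leaves P1 open — so {Kn} is the unique smallest valid adjustment set.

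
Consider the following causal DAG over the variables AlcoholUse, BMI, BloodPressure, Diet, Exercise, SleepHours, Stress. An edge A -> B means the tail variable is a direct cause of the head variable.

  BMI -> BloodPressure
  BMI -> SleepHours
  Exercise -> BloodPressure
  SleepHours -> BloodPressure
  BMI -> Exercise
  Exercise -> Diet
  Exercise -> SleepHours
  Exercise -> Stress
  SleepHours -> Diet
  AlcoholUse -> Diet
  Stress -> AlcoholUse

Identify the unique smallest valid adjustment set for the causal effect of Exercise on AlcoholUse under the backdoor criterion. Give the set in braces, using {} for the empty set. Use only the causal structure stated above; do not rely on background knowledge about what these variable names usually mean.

Variables eligible for adjustment (non-descendants of Exercise, excluding Exercise and AlcoholUse): {BMI}.
Backdoor paths from Exercise to AlcoholUse:
  P1: Exercise <- BMI -> SleepHours -> Diet <- AlcoholUse
  P2: Exercise <- BMI -> BloodPressure <- SleepHours -> Diet <- AlcoholUse
Each backdoor path contains an unconditioned collider, so every path is already blocked with the empty conditioning set:
  P1: blocked at collider Diet (neither it nor any descendant is in the conditioning set).
  P2: blocked at collider BloodPressure (neither it nor any descendant is in the conditioning set).
The empty set is therefore the unique smallest valid set.

{}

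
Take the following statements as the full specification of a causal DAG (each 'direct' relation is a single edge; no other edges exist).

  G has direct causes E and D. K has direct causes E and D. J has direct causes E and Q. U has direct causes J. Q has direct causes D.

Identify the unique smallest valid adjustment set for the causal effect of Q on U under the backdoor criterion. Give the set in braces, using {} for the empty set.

{}

Variables eligible for adjustment (non-descendants of Q, excluding Q and U): {D, E, G, K}.
Backdoor paths from Q to U:
  P1: Q <- D -> K <- E -> J -> U
  P2: Q <- D -> G <- E -> J -> U
Each backdoor path contains an unconditioned collider, so every path is already blocked with the empty conditioning set:
  P1: blocked at collider K (neither it nor any descendant is in the conditioning set).
  P2: blocked at collider G (neither it nor any descendant is in the conditioning set).
The empty set is therefore the unique smallest valid set.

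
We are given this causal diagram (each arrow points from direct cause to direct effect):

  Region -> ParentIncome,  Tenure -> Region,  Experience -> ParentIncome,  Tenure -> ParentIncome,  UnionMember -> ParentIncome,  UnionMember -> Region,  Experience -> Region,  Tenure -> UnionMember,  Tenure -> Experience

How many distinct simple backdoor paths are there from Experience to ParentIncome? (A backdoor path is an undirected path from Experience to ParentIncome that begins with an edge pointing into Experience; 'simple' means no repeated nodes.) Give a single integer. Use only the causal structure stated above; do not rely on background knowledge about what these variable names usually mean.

A backdoor path from Experience to ParentIncome is any simple undirected path whose first edge points into Experience (i.e. leaves Experience via a parent).
Parents of Experience: {Tenure}.
Enumerating:
  P1: Experience <- Tenure -> UnionMember -> Region -> ParentIncome
  P2: Experience <- Tenure -> UnionMember -> ParentIncome
  P3: Experience <- Tenure -> Region <- UnionMember -> ParentIncome
  P4: Experience <- Tenure -> Region -> ParentIncome
  P5: Experience <- Tenure -> ParentIncome
That exhausts the simple backdoor paths. Count: 5.

5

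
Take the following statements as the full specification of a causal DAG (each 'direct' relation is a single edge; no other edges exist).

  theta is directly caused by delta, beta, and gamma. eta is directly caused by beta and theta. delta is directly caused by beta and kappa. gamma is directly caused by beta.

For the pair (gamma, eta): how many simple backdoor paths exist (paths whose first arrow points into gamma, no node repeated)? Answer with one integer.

3

A backdoor path from gamma to eta is any simple undirected path whose first edge points into gamma (i.e. leaves gamma via a parent).
Parents of gamma: {beta}.
Enumerating:
  P1: gamma <- beta -> delta -> theta -> eta
  P2: gamma <- beta -> theta -> eta
  P3: gamma <- beta -> eta
That exhausts the simple backdoor paths. Count: 3.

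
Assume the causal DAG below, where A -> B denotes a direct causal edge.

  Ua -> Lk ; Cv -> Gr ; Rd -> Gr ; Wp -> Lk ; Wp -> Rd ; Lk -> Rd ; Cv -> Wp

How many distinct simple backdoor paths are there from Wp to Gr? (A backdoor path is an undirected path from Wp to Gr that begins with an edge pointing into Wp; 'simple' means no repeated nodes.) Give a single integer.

1

A backdoor path from Wp to Gr is any simple undirected path whose first edge points into Wp (i.e. leaves Wp via a parent).
Parents of Wp: {Cv}.
Enumerating:
  P1: Wp <- Cv -> Gr
That exhausts the simple backdoor paths. Count: 1.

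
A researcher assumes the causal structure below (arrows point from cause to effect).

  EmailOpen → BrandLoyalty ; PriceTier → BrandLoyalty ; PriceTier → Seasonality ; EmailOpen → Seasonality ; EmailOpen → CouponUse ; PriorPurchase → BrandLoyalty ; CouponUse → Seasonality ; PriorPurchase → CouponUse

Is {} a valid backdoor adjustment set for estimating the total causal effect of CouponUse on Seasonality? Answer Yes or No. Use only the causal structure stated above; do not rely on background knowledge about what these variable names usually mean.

No

Backdoor paths from CouponUse to Seasonality (paths whose first edge points into CouponUse):
  P1: CouponUse <- PriorPurchase -> BrandLoyalty <- PriceTier -> Seasonality
  P2: CouponUse <- PriorPurchase -> BrandLoyalty <- EmailOpen -> Seasonality
  P3: CouponUse <- EmailOpen -> BrandLoyalty <- PriceTier -> Seasonality
  P4: CouponUse <- EmailOpen -> Seasonality
Condition 1 (no descendant of CouponUse in the set): holds — descendants of CouponUse are {Seasonality}; none are in {}.
Condition 2 (every backdoor path blocked by {}):
  P1: blocked at collider BrandLoyalty (neither it nor any descendant is in the conditioning set).
  P2: blocked at collider BrandLoyalty (neither it nor any descendant is in the conditioning set).
  P3: blocked at collider BrandLoyalty (neither it nor any descendant is in the conditioning set).
  P4: open — no interior node is in the conditioning set.
{} does not satisfy the backdoor criterion.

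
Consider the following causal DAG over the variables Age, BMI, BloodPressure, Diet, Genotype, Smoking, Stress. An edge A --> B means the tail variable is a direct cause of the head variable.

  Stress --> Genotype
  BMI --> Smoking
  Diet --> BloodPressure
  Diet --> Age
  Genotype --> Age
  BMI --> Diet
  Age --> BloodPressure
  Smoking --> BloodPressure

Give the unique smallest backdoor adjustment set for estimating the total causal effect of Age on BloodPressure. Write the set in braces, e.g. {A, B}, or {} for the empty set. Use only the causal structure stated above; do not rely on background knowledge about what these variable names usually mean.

{Diet}

Variables eligible for adjustment (non-descendants of Age, excluding Age and BloodPressure): {BMI, Diet, Genotype, Smoking, Stress}.
Backdoor paths from Age to BloodPressure:
  P1: Age <- Diet <- BMI -> Smoking -> BloodPressure
  P2: Age <- Diet -> BloodPressure
The empty set is not sufficient: P1 (Age <- Diet <- BMI -> Smoking -> BloodPressure) has no collider blocking it and no conditioned non-collider, so it is open.
Try {Diet}:
  P1: blocked at chain node Diet ∈ conditioning set.
  P2: blocked at fork node Diet ∈ conditioning set.
{Diet} contains no descendant of Age and blocks every backdoor path.
No other singleton works — e.g. {BMI} leaves P2 open — so {Diet} is the unique smallest valid adjustment set.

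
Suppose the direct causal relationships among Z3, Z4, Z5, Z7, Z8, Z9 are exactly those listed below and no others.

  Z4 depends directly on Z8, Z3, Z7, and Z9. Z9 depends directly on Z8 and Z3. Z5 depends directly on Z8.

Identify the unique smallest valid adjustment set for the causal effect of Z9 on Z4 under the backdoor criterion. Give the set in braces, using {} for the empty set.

{Z3, Z8}

Variables eligible for adjustment (non-descendants of Z9, excluding Z9 and Z4): {Z3, Z5, Z7, Z8}.
Backdoor paths from Z9 to Z4:
  P1: Z9 <- Z8 -> Z4
  P2: Z9 <- Z3 -> Z4
The empty set is not sufficient: P1 (Z9 <- Z8 -> Z4) has no collider blocking it and no conditioned non-collider, so it is open.
Try {Z3, Z8}:
  P1: blocked at fork node Z8 ∈ conditioning set.
  P2: blocked at fork node Z3 ∈ conditioning set.
{Z3, Z8} contains no descendant of Z9 and blocks every backdoor path.
Every element of {Z3, Z8} is needed (dropping Z3 leaves P2 open; dropping Z8 leaves P1 open), so no proper subset is valid.
Among all size-2 subsets of the eligible variables, only {Z3, Z8} blocks every backdoor path, so it is the unique smallest valid adjustment set.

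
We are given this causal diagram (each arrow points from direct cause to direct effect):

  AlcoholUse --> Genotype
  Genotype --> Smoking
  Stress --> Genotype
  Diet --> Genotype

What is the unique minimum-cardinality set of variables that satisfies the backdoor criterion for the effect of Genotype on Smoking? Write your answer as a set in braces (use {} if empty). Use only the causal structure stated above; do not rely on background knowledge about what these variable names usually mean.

Variables eligible for adjustment (non-descendants of Genotype, excluding Genotype and Smoking): {AlcoholUse, Diet, Stress}.
Backdoor paths from Genotype to Smoking:
  (none)
With no backdoor paths the empty set already satisfies the criterion, and it is trivially minimal.

{}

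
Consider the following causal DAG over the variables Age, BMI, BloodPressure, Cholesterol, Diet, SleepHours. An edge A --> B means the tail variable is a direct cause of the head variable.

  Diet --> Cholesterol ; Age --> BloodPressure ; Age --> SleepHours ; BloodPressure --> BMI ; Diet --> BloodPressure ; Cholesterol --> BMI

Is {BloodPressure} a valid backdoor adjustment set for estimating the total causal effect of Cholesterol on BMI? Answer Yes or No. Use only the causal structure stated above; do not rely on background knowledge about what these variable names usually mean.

Yes

Backdoor paths from Cholesterol to BMI (paths whose first edge points into Cholesterol):
  P1: Cholesterol <- Diet -> BloodPressure -> BMI
Condition 1 (no descendant of Cholesterol in the set): holds — descendants of Cholesterol are {BMI}; none are in {BloodPressure}.
Condition 2 (every backdoor path blocked by {BloodPressure}):
  P1: blocked at chain node BloodPressure ∈ conditioning set.
{BloodPressure} satisfies the backdoor criterion.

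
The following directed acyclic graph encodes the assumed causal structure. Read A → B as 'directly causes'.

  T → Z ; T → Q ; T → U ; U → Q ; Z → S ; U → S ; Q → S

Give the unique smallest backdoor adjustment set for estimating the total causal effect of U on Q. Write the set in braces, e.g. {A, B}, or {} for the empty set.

Variables eligible for adjustment (non-descendants of U, excluding U and Q): {T, Z}.
Backdoor paths from U to Q:
  P1: U <- T -> Q
  P2: U <- T -> Z -> S <- Q
The empty set is not sufficient: P1 (U <- T -> Q) has no collider blocking it and no conditioned non-collider, so it is open.
Try {T}:
  P1: blocked at fork node T ∈ conditioning set.
  P2: blocked at fork node T ∈ conditioning set.
{T} contains no descendant of U and blocks every backdoor path.
No other singleton works — e.g. {Z} leaves P1 open — so {T} is the unique smallest valid adjustment set.

{T}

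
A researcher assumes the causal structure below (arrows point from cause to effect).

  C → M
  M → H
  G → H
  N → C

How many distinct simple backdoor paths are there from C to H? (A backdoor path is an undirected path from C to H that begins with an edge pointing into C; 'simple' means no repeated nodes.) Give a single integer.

A backdoor path from C to H is any simple undirected path whose first edge points into C (i.e. leaves C via a parent).
Parents of C: {N}.
No simple path from any parent of C reaches H without revisiting C, so there are no backdoor paths.

0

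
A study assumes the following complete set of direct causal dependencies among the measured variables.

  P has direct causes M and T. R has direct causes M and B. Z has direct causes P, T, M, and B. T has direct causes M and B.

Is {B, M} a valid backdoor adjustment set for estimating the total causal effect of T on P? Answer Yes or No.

Backdoor paths from T to P (paths whose first edge points into T):
  P1: T <- B -> Z <- M -> P
  P2: T <- B -> Z <- P
  P3: T <- B -> R <- M -> P
  P4: T <- B -> R <- M -> Z <- P
  P5: T <- M -> P
  P6: T <- M -> Z <- P
  P7: T <- M -> R <- B -> Z <- P
Condition 1 (no descendant of T in the set): holds — descendants of T are {P, Z}; none are in {B, M}.
Condition 2 (every backdoor path blocked by {B, M}):
  P1: blocked at fork node B ∈ conditioning set.
  P2: blocked at fork node B ∈ conditioning set.
  P3: blocked at fork node B ∈ conditioning set.
  P4: blocked at fork node B ∈ conditioning set.
  P5: blocked at fork node M ∈ conditioning set.
  P6: blocked at fork node M ∈ conditioning set.
  P7: blocked at fork node M ∈ conditioning set.
{B, M} satisfies the backdoor criterion.

Yes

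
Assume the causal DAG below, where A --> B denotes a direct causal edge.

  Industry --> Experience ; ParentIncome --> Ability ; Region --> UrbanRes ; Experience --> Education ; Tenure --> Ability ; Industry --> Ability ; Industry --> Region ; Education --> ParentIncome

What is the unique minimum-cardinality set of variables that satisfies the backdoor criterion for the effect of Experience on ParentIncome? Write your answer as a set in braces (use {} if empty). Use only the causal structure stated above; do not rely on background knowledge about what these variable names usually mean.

{}

Variables eligible for adjustment (non-descendants of Experience, excluding Experience and ParentIncome): {Industry, Region, Tenure, UrbanRes}.
Backdoor paths from Experience to ParentIncome:
  P1: Experience <- Industry -> Ability <- ParentIncome
Each backdoor path contains an unconditioned collider, so every path is already blocked with the empty conditioning set:
  P1: blocked at collider Ability (neither it nor any descendant is in the conditioning set).
The empty set is therefore the unique smallest valid set.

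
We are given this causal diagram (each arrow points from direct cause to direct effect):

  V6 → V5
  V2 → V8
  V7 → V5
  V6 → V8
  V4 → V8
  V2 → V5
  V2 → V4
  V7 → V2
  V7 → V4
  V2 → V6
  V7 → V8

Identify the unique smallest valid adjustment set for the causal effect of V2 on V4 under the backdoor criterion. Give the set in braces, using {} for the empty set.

Variables eligible for adjustment (non-descendants of V2, excluding V2 and V4): {V7}.
Backdoor paths from V2 to V4:
  P1: V2 <- V7 -> V4
  P2: V2 <- V7 -> V5 <- V6 -> V8 <- V4
  P3: V2 <- V7 -> V8 <- V4
The empty set is not sufficient: P1 (V2 <- V7 -> V4) has no collider blocking it and no conditioned non-collider, so it is open.
Try {V7}:
  P1: blocked at fork node V7 ∈ conditioning set.
  P2: blocked at fork node V7 ∈ conditioning set.
  P3: blocked at fork node V7 ∈ conditioning set.
{V7} contains no descendant of V2 and blocks every backdoor path.
{V7} is the unique smallest valid adjustment set.

{V7}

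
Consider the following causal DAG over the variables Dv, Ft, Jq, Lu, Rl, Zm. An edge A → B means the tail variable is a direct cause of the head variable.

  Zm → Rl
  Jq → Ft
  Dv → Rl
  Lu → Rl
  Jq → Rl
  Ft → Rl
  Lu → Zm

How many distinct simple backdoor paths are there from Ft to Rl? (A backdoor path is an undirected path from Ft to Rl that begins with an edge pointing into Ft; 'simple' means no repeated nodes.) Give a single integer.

A backdoor path from Ft to Rl is any simple undirected path whose first edge points into Ft (i.e. leaves Ft via a parent).
Parents of Ft: {Jq}.
Enumerating:
  P1: Ft <- Jq -> Rl
That exhausts the simple backdoor paths. Count: 1.

1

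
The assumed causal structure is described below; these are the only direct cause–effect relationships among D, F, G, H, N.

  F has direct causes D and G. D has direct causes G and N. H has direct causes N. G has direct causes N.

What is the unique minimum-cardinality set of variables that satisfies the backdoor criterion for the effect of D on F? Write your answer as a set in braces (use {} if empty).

Variables eligible for adjustment (non-descendants of D, excluding D and F): {G, H, N}.
Backdoor paths from D to F:
  P1: D <- N -> G -> F
  P2: D <- G -> F
The empty set is not sufficient: P1 (D <- N -> G -> F) has no collider blocking it and no conditioned non-collider, so it is open.
Try {G}:
  P1: blocked at chain node G ∈ conditioning set.
  P2: blocked at fork node G ∈ conditioning set.
{G} contains no descendant of D and blocks every backdoor path.
No other singleton works — e.g. {N} leaves P2 open — so {G} is the unique smallest valid adjustment set.

{G}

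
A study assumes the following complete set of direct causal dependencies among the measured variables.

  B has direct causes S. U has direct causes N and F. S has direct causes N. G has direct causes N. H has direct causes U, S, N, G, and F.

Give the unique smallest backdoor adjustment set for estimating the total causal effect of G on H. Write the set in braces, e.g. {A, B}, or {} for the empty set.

Variables eligible for adjustment (non-descendants of G, excluding G and H): {B, F, N, S, U}.
Backdoor paths from G to H:
  P1: G <- N -> S -> H
  P2: G <- N -> U <- F -> H
  P3: G <- N -> U -> H
  P4: G <- N -> H
The empty set is not sufficient: P1 (G <- N -> S -> H) has no collider blocking it and no conditioned non-collider, so it is open.
Try {N}:
  P1: blocked at fork node N ∈ conditioning set.
  P2: blocked at fork node N ∈ conditioning set.
  P3: blocked at fork node N ∈ conditioning set.
  P4: blocked at fork node N ∈ conditioning set.
{N} contains no descendant of G and blocks every backdoor path.
No other singleton works — e.g. {F} leaves P1 open — so {N} is the unique smallest valid adjustment set.

{N}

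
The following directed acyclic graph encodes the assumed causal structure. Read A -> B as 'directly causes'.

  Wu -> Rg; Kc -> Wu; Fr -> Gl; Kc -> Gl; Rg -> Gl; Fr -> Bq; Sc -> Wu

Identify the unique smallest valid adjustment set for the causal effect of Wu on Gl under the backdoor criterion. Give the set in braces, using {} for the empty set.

{Kc}

Variables eligible for adjustment (non-descendants of Wu, excluding Wu and Gl): {Bq, Fr, Kc, Sc}.
Backdoor paths from Wu to Gl:
  P1: Wu <- Kc -> Gl
The empty set is not sufficient: P1 (Wu <- Kc -> Gl) has no collider blocking it and no conditioned non-collider, so it is open.
Try {Kc}:
  P1: blocked at fork node Kc ∈ conditioning set.
{Kc} contains no descendant of Wu and blocks every backdoor path.
No other singleton works — e.g. {Sc} leaves P1 open — so {Kc} is the unique smallest valid adjustment set.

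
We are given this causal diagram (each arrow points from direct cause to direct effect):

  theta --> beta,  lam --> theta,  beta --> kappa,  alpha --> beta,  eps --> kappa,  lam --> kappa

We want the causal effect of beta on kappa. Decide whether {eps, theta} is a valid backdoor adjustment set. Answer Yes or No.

Backdoor paths from beta to kappa (paths whose first edge points into beta):
  P1: beta <- theta <- lam -> kappa
Condition 1 (no descendant of beta in the set): holds — descendants of beta are {kappa}; none are in {eps, theta}.
Condition 2 (every backdoor path blocked by {eps, theta}):
  P1: blocked at chain node theta ∈ conditioning set.
{eps, theta} satisfies the backdoor criterion.

Yes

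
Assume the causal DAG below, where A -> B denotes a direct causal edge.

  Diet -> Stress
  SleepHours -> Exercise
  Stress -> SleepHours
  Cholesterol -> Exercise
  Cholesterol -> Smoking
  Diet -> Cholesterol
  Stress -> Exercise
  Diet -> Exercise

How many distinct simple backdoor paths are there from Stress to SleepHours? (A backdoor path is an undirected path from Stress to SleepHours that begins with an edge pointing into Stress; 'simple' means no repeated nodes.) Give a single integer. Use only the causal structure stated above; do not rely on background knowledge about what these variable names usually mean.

A backdoor path from Stress to SleepHours is any simple undirected path whose first edge points into Stress (i.e. leaves Stress via a parent).
Parents of Stress: {Diet}.
Enumerating:
  P1: Stress <- Diet -> Cholesterol -> Exercise <- SleepHours
  P2: Stress <- Diet -> Exercise <- SleepHours
That exhausts the simple backdoor paths. Count: 2.

2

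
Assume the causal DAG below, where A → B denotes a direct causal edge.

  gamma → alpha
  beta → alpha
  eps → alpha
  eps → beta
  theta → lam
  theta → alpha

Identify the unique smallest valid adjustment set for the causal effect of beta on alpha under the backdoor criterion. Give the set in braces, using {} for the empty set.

{eps}

Variables eligible for adjustment (non-descendants of beta, excluding beta and alpha): {eps, gamma, lam, theta}.
Backdoor paths from beta to alpha:
  P1: beta <- eps -> alpha
The empty set is not sufficient: P1 (beta <- eps -> alpha) has no collider blocking it and no conditioned non-collider, so it is open.
Try {eps}:
  P1: blocked at fork node eps ∈ conditioning set.
{eps} contains no descendant of beta and blocks every backdoor path.
No other singleton works — e.g. {gamma} leaves P1 open — so {eps} is the unique smallest valid adjustment set.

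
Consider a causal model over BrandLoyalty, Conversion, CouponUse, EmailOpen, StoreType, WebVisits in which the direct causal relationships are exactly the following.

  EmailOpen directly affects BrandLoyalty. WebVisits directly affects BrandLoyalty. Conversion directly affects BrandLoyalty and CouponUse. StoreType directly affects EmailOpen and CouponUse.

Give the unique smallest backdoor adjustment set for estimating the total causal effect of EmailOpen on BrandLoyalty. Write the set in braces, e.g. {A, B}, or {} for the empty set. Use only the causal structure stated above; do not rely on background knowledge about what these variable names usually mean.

Variables eligible for adjustment (non-descendants of EmailOpen, excluding EmailOpen and BrandLoyalty): {Conversion, CouponUse, StoreType, WebVisits}.
Backdoor paths from EmailOpen to BrandLoyalty:
  P1: EmailOpen <- StoreType -> CouponUse <- Conversion -> BrandLoyalty
Each backdoor path contains an unconditioned collider, so every path is already blocked with the empty conditioning set:
  P1: blocked at collider CouponUse (neither it nor any descendant is in the conditioning set).
The empty set is therefore the unique smallest valid set.

{}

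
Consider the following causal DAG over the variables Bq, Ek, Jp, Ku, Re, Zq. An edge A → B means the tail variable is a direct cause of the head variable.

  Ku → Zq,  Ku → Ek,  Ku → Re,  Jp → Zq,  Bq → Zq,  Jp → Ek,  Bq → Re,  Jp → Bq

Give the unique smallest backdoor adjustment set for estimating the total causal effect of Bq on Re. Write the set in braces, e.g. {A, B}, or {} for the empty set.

Variables eligible for adjustment (non-descendants of Bq, excluding Bq and Re): {Ek, Jp, Ku}.
Backdoor paths from Bq to Re:
  P1: Bq <- Jp -> Zq <- Ku -> Re
  P2: Bq <- Jp -> Ek <- Ku -> Re
Each backdoor path contains an unconditioned collider, so every path is already blocked with the empty conditioning set:
  P1: blocked at collider Zq (neither it nor any descendant is in the conditioning set).
  P2: blocked at collider Ek (neither it nor any descendant is in the conditioning set).
The empty set is therefore the unique smallest valid set.

{}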